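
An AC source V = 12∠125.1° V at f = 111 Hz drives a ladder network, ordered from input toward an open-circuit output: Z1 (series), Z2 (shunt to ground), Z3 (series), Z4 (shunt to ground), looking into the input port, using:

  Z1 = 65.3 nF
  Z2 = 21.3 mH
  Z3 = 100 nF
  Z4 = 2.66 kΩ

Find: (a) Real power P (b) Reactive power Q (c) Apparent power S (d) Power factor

Step 1 — Angular frequency: ω = 2π·f = 2π·111 = 697.4 rad/s.
Step 2 — Component impedances:
  Z1: Z = 1/(jωC) = -j/(ω·C) = 0 - j2.196e+04 Ω
  Z2: Z = jωL = j·697.4·0.0213 = 0 + j14.86 Ω
  Z3: Z = 1/(jωC) = -j/(ω·C) = 0 - j1.434e+04 Ω
  Z4: Z = R = 2660 Ω
Step 3 — Ladder network (open output): work backward from the far end, alternating series and parallel combinations. Z_in = 0.002766 - j2.194e+04 Ω = 2.194e+04∠-90.0° Ω.
Step 4 — Source phasor: V = 12∠125.1° V = -6.9 + j9.818 V.
Step 5 — Current: I = V / Z = -0.0004474 - j0.0003145 A = 0.0005469∠-144.9° A.
Step 6 — Complex power: S = V·I* = 8.272e-10 - j0.006563 VA.
Step 7 — Real power: P = Re(S) = 8.272e-10 W.
Step 8 — Reactive power: Q = Im(S) = -0.006563 VAR.
Step 9 — Apparent power: |S| = 0.006563 VA.
Step 10 — Power factor: PF = P/|S| = 1.26e-07 (leading).

(a) P = 8.272e-10 W  (b) Q = -0.006563 VAR  (c) S = 0.006563 VA  (d) PF = 1.26e-07 (leading)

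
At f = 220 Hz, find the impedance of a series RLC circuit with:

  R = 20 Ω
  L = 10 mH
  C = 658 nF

Step 1 — Angular frequency: ω = 2π·f = 2π·220 = 1382 rad/s.
Step 2 — Component impedances:
  R: Z = R = 20 Ω
  L: Z = jωL = j·1382·0.01 = 0 + j13.82 Ω
  C: Z = 1/(jωC) = -j/(ω·C) = 0 - j1099 Ω
Step 3 — Series combination: Z_total = R + L + C = 20 - j1086 Ω = 1086∠-88.9° Ω.

Z = 20 - j1086 Ω = 1086∠-88.9° Ω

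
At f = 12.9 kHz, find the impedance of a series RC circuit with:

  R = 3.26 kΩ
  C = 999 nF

Step 1 — Angular frequency: ω = 2π·f = 2π·1.29e+04 = 8.105e+04 rad/s.
Step 2 — Component impedances:
  R: Z = R = 3260 Ω
  C: Z = 1/(jωC) = -j/(ω·C) = 0 - j12.35 Ω
Step 3 — Series combination: Z_total = R + C = 3260 - j12.35 Ω = 3260∠-0.2° Ω.

Z = 3260 - j12.35 Ω = 3260∠-0.2° Ω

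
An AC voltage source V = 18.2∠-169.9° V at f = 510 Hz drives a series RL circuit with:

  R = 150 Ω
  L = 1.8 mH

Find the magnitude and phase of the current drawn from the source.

Step 1 — Angular frequency: ω = 2π·f = 2π·510 = 3204 rad/s.
Step 2 — Component impedances:
  R: Z = R = 150 Ω
  L: Z = jωL = j·3204·0.0018 = 0 + j5.768 Ω
Step 3 — Series combination: Z_total = R + L = 150 + j5.768 Ω = 150.1∠2.2° Ω.
Step 4 — Source phasor: V = 18.2∠-169.9° V = -17.92 - j3.192 V.
Step 5 — Ohm's law: I = V / Z_total = (-17.92 - j3.192) / (150 + j5.768) = -0.1201 - j0.01666 A.
Step 6 — Convert to polar: |I| = 0.1212 A, ∠I = -172.1°.

I = 0.1212∠-172.1° A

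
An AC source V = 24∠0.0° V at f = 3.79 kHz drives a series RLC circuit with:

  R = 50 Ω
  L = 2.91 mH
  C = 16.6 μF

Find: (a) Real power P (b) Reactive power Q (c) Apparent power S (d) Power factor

Step 1 — Angular frequency: ω = 2π·f = 2π·3790 = 2.381e+04 rad/s.
Step 2 — Component impedances:
  R: Z = R = 50 Ω
  L: Z = jωL = j·2.381e+04·0.00291 = 0 + j69.3 Ω
  C: Z = 1/(jωC) = -j/(ω·C) = 0 - j2.53 Ω
Step 3 — Series combination: Z_total = R + L + C = 50 + j66.77 Ω = 83.41∠53.2° Ω.
Step 4 — Source phasor: V = 24∠0.0° V = 24 V.
Step 5 — Current: I = V / Z = 0.1725 - j0.2303 A = 0.2877∠-53.2° A.
Step 6 — Complex power: S = V·I* = 4.139 + j5.527 VA.
Step 7 — Real power: P = Re(S) = 4.139 W.
Step 8 — Reactive power: Q = Im(S) = 5.527 VAR.
Step 9 — Apparent power: |S| = 6.905 VA.
Step 10 — Power factor: PF = P/|S| = 0.5994 (lagging).

(a) P = 4.139 W  (b) Q = 5.527 VAR  (c) S = 6.905 VA  (d) PF = 0.5994 (lagging)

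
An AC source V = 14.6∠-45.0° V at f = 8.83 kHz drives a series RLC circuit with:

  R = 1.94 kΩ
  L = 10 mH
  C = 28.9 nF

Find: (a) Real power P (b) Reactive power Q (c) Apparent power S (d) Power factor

Step 1 — Angular frequency: ω = 2π·f = 2π·8830 = 5.548e+04 rad/s.
Step 2 — Component impedances:
  R: Z = R = 1940 Ω
  L: Z = jωL = j·5.548e+04·0.01 = 0 + j554.8 Ω
  C: Z = 1/(jωC) = -j/(ω·C) = 0 - j623.7 Ω
Step 3 — Series combination: Z_total = R + L + C = 1940 - j68.87 Ω = 1941∠-2.0° Ω.
Step 4 — Source phasor: V = 14.6∠-45.0° V = 10.32 - j10.32 V.
Step 5 — Current: I = V / Z = 0.005504 - j0.005126 A = 0.007521∠-43.0° A.
Step 6 — Complex power: S = V·I* = 0.1097 - j0.003896 VA.
Step 7 — Real power: P = Re(S) = 0.1097 W.
Step 8 — Reactive power: Q = Im(S) = -0.003896 VAR.
Step 9 — Apparent power: |S| = 0.1098 VA.
Step 10 — Power factor: PF = P/|S| = 0.9994 (leading).

(a) P = 0.1097 W  (b) Q = -0.003896 VAR  (c) S = 0.1098 VA  (d) PF = 0.9994 (leading)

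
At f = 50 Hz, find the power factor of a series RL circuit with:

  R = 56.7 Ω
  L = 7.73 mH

Step 1 — Angular frequency: ω = 2π·f = 2π·50 = 314.2 rad/s.
Step 2 — Component impedances:
  R: Z = R = 56.7 Ω
  L: Z = jωL = j·314.2·0.00773 = 0 + j2.428 Ω
Step 3 — Series combination: Z_total = R + L = 56.7 + j2.428 Ω = 56.75∠2.5° Ω.
Step 4 — Power factor: PF = cos(φ) = Re(Z)/|Z| = 56.7/56.75 = 0.9991.
Step 5 — Type: Im(Z) = 2.428 ⇒ lagging (phase φ = 2.5°).

PF = 0.9991 (lagging, φ = 2.5°)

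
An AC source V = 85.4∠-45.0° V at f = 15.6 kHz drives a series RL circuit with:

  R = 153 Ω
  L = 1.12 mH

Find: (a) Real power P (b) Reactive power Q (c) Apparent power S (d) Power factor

Step 1 — Angular frequency: ω = 2π·f = 2π·1.56e+04 = 9.802e+04 rad/s.
Step 2 — Component impedances:
  R: Z = R = 153 Ω
  L: Z = jωL = j·9.802e+04·0.00112 = 0 + j109.8 Ω
Step 3 — Series combination: Z_total = R + L = 153 + j109.8 Ω = 188.3∠35.7° Ω.
Step 4 — Source phasor: V = 85.4∠-45.0° V = 60.39 - j60.39 V.
Step 5 — Current: I = V / Z = 0.0736 - j0.4475 A = 0.4535∠-80.7° A.
Step 6 — Complex power: S = V·I* = 31.47 + j22.58 VA.
Step 7 — Real power: P = Re(S) = 31.47 W.
Step 8 — Reactive power: Q = Im(S) = 22.58 VAR.
Step 9 — Apparent power: |S| = 38.73 VA.
Step 10 — Power factor: PF = P/|S| = 0.8125 (lagging).

(a) P = 31.47 W  (b) Q = 22.58 VAR  (c) S = 38.73 VA  (d) PF = 0.8125 (lagging)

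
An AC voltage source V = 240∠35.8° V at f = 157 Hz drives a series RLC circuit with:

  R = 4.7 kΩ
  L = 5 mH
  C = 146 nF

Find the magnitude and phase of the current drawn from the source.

Step 1 — Angular frequency: ω = 2π·f = 2π·157 = 986.5 rad/s.
Step 2 — Component impedances:
  R: Z = R = 4700 Ω
  L: Z = jωL = j·986.5·0.005 = 0 + j4.932 Ω
  C: Z = 1/(jωC) = -j/(ω·C) = 0 - j6943 Ω
Step 3 — Series combination: Z_total = R + L + C = 4700 - j6938 Ω = 8380∠-55.9° Ω.
Step 4 — Source phasor: V = 240∠35.8° V = 194.7 + j140.4 V.
Step 5 — Ohm's law: I = V / Z_total = (194.7 + j140.4) / (4700 - j6938) = -0.0008429 + j0.02863 A.
Step 6 — Convert to polar: |I| = 0.02864 A, ∠I = 91.7°.

I = 0.02864∠91.7° A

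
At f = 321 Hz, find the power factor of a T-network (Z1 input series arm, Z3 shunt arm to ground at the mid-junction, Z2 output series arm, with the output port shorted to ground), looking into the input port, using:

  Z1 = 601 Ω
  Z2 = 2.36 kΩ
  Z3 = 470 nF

Step 1 — Angular frequency: ω = 2π·f = 2π·321 = 2017 rad/s.
Step 2 — Component impedances:
  Z1: Z = R = 601 Ω
  Z2: Z = R = 2360 Ω
  Z3: Z = 1/(jωC) = -j/(ω·C) = 0 - j1055 Ω
Step 3 — With the output port shorted to ground, the output series arm Z2 runs from the junction to ground; the shunt arm Z3 also runs from the junction to ground. They appear in parallel: Z3 || Z2 = 393 - j879.2 Ω.
Step 4 — Series with input arm Z1: Z_in = Z1 + (Z3 || Z2) = 994 - j879.2 Ω = 1327∠-41.5° Ω.
Step 5 — Power factor: PF = cos(φ) = Re(Z)/|Z| = 994.02/1327.1 = 0.749.
Step 6 — Type: Im(Z) = -879.2 ⇒ leading (phase φ = -41.5°).

PF = 0.749 (leading, φ = -41.5°)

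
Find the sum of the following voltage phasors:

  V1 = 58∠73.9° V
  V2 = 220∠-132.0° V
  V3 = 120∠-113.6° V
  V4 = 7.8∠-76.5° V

Step 1 — Convert each phasor to rectangular form:
  V1 = 58·(cos(73.9°) + j·sin(73.9°)) = 16.08 + j55.73 V
  V2 = 220·(cos(-132.0°) + j·sin(-132.0°)) = -147.2 - j163.5 V
  V3 = 120·(cos(-113.6°) + j·sin(-113.6°)) = -48.04 - j110 V
  V4 = 7.8·(cos(-76.5°) + j·sin(-76.5°)) = 1.821 - j7.584 V
Step 2 — Sum components: V_total = -177.3 - j225.3 V.
Step 3 — Convert to polar: |V_total| = 286.7 V, ∠V_total = -128.2°.

V_total = 286.7∠-128.2° V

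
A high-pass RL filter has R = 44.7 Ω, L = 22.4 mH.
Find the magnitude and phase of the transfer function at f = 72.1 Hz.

Step 1 — Angular frequency: ω = 2π·72.1 = 453 rad/s.
Step 2 — Transfer function: H(jω) = jωL/(R + jωL).
Step 3 — Numerator jωL = j·10.15; denominator R + jωL = 44.7 + j10.15.
Step 4 — H = 0.04901 + j0.2159.
Step 5 — Magnitude: |H| = 0.2214 (-13.1 dB); phase: φ = 77.2°.

|H| = 0.2214 (-13.1 dB), φ = 77.2°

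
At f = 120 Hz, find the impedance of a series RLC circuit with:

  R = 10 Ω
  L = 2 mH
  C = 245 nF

Step 1 — Angular frequency: ω = 2π·f = 2π·120 = 754 rad/s.
Step 2 — Component impedances:
  R: Z = R = 10 Ω
  L: Z = jωL = j·754·0.002 = 0 + j1.508 Ω
  C: Z = 1/(jωC) = -j/(ω·C) = 0 - j5413 Ω
Step 3 — Series combination: Z_total = R + L + C = 10 - j5412 Ω = 5412∠-89.9° Ω.

Z = 10 - j5412 Ω = 5412∠-89.9° Ω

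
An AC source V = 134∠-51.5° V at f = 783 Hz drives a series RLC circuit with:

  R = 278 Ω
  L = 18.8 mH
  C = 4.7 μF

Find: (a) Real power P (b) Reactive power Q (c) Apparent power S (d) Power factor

Step 1 — Angular frequency: ω = 2π·f = 2π·783 = 4920 rad/s.
Step 2 — Component impedances:
  R: Z = R = 278 Ω
  L: Z = jωL = j·4920·0.0188 = 0 + j92.49 Ω
  C: Z = 1/(jωC) = -j/(ω·C) = 0 - j43.25 Ω
Step 3 — Series combination: Z_total = R + L + C = 278 + j49.24 Ω = 282.3∠10.0° Ω.
Step 4 — Source phasor: V = 134∠-51.5° V = 83.42 - j104.9 V.
Step 5 — Current: I = V / Z = 0.2261 - j0.4173 A = 0.4746∠-61.5° A.
Step 6 — Complex power: S = V·I* = 62.62 + j11.09 VA.
Step 7 — Real power: P = Re(S) = 62.62 W.
Step 8 — Reactive power: Q = Im(S) = 11.09 VAR.
Step 9 — Apparent power: |S| = 63.6 VA.
Step 10 — Power factor: PF = P/|S| = 0.9847 (lagging).

(a) P = 62.62 W  (b) Q = 11.09 VAR  (c) S = 63.6 VA  (d) PF = 0.9847 (lagging)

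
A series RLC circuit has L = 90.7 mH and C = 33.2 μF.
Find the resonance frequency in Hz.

Step 1 — Resonance condition Im(Z)=0 gives ω₀ = 1/√(LC).
Step 2 — ω₀ = 1/√(0.0907·3.32e-05) = 576.3 rad/s.
Step 3 — f₀ = ω₀/(2π) = 91.72 Hz.

f₀ = 91.72 Hz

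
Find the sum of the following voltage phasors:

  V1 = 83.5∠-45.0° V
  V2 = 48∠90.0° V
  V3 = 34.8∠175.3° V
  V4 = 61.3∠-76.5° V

Step 1 — Convert each phasor to rectangular form:
  V1 = 83.5·(cos(-45.0°) + j·sin(-45.0°)) = 59.04 - j59.04 V
  V2 = 48·(cos(90.0°) + j·sin(90.0°)) = 0 + j48 V
  V3 = 34.8·(cos(175.3°) + j·sin(175.3°)) = -34.68 + j2.851 V
  V4 = 61.3·(cos(-76.5°) + j·sin(-76.5°)) = 14.31 - j59.61 V
Step 2 — Sum components: V_total = 38.67 - j67.8 V.
Step 3 — Convert to polar: |V_total| = 78.05 V, ∠V_total = -60.3°.

V_total = 78.05∠-60.3° V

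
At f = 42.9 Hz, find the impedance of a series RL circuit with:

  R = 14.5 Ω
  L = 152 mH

Step 1 — Angular frequency: ω = 2π·f = 2π·42.9 = 269.5 rad/s.
Step 2 — Component impedances:
  R: Z = R = 14.5 Ω
  L: Z = jωL = j·269.5·0.152 = 0 + j40.97 Ω
Step 3 — Series combination: Z_total = R + L = 14.5 + j40.97 Ω = 43.46∠70.5° Ω.

Z = 14.5 + j40.97 Ω = 43.46∠70.5° Ω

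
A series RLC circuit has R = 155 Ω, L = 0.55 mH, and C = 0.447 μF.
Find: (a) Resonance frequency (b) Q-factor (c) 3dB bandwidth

Step 1 — Resonance: ω₀ = 1/√(LC) = 1/√(0.00055·4.47e-07) = 6.378e+04 rad/s.
Step 2 — f₀ = ω₀/(2π) = 1.015e+04 Hz.
Step 3 — Series Q: Q = ω₀L/R = 6.378e+04·0.00055/155 = 0.2263.
Step 4 — Bandwidth: Δω = ω₀/Q = 2.818e+05 rad/s; BW = Δω/(2π) = 4.485e+04 Hz.

(a) f₀ = 1.015e+04 Hz  (b) Q = 0.2263  (c) BW = 4.485e+04 Hz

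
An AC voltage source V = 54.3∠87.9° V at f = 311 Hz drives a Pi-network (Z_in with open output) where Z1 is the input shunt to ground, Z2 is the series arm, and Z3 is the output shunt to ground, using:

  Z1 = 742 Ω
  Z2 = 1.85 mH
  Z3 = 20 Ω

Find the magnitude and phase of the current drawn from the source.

Step 1 — Angular frequency: ω = 2π·f = 2π·311 = 1954 rad/s.
Step 2 — Component impedances:
  Z1: Z = R = 742 Ω
  Z2: Z = jωL = j·1954·0.00185 = 0 + j3.615 Ω
  Z3: Z = R = 20 Ω
Step 3 — With open output, the series arm Z2 and the output shunt Z3 appear in series to ground: Z2 + Z3 = 20 + j3.615 Ω.
Step 4 — Parallel with input shunt Z1: Z_in = Z1 || (Z2 + Z3) = 19.49 + j3.428 Ω = 19.79∠10.0° Ω.
Step 5 — Source phasor: V = 54.3∠87.9° V = 1.99 + j54.26 V.
Step 6 — Ohm's law: I = V / Z_total = (1.99 + j54.26) / (19.49 + j3.428) = 0.5739 + j2.683 A.
Step 7 — Convert to polar: |I| = 2.744 A, ∠I = 77.9°.

I = 2.744∠77.9° A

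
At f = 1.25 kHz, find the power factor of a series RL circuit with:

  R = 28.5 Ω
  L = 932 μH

Step 1 — Angular frequency: ω = 2π·f = 2π·1250 = 7854 rad/s.
Step 2 — Component impedances:
  R: Z = R = 28.5 Ω
  L: Z = jωL = j·7854·0.000932 = 0 + j7.32 Ω
Step 3 — Series combination: Z_total = R + L = 28.5 + j7.32 Ω = 29.43∠14.4° Ω.
Step 4 — Power factor: PF = cos(φ) = Re(Z)/|Z| = 28.5/29.425 = 0.9686.
Step 5 — Type: Im(Z) = 7.32 ⇒ lagging (phase φ = 14.4°).

PF = 0.9686 (lagging, φ = 14.4°)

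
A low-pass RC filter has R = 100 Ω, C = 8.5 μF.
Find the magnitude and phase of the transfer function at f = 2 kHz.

Step 1 — Angular frequency: ω = 2π·2000 = 1.257e+04 rad/s.
Step 2 — Transfer function: H(jω) = 1/(1 + jωRC).
Step 3 — Denominator: 1 + jωRC = 1 + j·1.257e+04·100·8.5e-06 = 1 + j10.68.
Step 4 — H = 0.008689 - j0.09281.
Step 5 — Magnitude: |H| = 0.09321 (-20.6 dB); phase: φ = -84.7°.

|H| = 0.09321 (-20.6 dB), φ = -84.7°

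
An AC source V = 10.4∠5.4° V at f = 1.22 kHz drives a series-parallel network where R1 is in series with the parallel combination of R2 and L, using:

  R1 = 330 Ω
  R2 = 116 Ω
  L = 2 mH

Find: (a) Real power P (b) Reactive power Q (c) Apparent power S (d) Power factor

Step 1 — Angular frequency: ω = 2π·f = 2π·1220 = 7665 rad/s.
Step 2 — Component impedances:
  R1: Z = R = 330 Ω
  R2: Z = R = 116 Ω
  L: Z = jωL = j·7665·0.002 = 0 + j15.33 Ω
Step 3 — Parallel branch: R2 || L = 1/(1/R2 + 1/L) = 1.991 + j15.07 Ω.
Step 4 — Series with R1: Z_total = R1 + (R2 || L) = 332 + j15.07 Ω = 332.3∠2.6° Ω.
Step 5 — Source phasor: V = 10.4∠5.4° V = 10.35 + j0.9787 V.
Step 6 — Current: I = V / Z = 0.03126 + j0.001529 A = 0.03129∠2.8° A.
Step 7 — Complex power: S = V·I* = 0.3251 + j0.01476 VA.
Step 8 — Real power: P = Re(S) = 0.3251 W.
Step 9 — Reactive power: Q = Im(S) = 0.01476 VAR.
Step 10 — Apparent power: |S| = 0.3255 VA.
Step 11 — Power factor: PF = P/|S| = 0.999 (lagging).

(a) P = 0.3251 W  (b) Q = 0.01476 VAR  (c) S = 0.3255 VA  (d) PF = 0.999 (lagging)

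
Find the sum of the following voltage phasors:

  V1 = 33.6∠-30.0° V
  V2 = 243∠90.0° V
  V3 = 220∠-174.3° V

Step 1 — Convert each phasor to rectangular form:
  V1 = 33.6·(cos(-30.0°) + j·sin(-30.0°)) = 29.1 - j16.8 V
  V2 = 243·(cos(90.0°) + j·sin(90.0°)) = 0 + j243 V
  V3 = 220·(cos(-174.3°) + j·sin(-174.3°)) = -218.9 - j21.85 V
Step 2 — Sum components: V_total = -189.8 + j204.3 V.
Step 3 — Convert to polar: |V_total| = 278.9 V, ∠V_total = 132.9°.

V_total = 278.9∠132.9° V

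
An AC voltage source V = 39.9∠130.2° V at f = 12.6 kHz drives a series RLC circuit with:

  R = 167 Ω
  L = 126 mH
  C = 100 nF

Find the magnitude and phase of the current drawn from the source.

Step 1 — Angular frequency: ω = 2π·f = 2π·1.26e+04 = 7.917e+04 rad/s.
Step 2 — Component impedances:
  R: Z = R = 167 Ω
  L: Z = jωL = j·7.917e+04·0.126 = 0 + j9975 Ω
  C: Z = 1/(jωC) = -j/(ω·C) = 0 - j126.3 Ω
Step 3 — Series combination: Z_total = R + L + C = 167 + j9849 Ω = 9850∠89.0° Ω.
Step 4 — Source phasor: V = 39.9∠130.2° V = -25.75 + j30.48 V.
Step 5 — Ohm's law: I = V / Z_total = (-25.75 + j30.48) / (167 + j9849) = 0.003049 + j0.002667 A.
Step 6 — Convert to polar: |I| = 0.004051 A, ∠I = 41.2°.

I = 0.004051∠41.2° A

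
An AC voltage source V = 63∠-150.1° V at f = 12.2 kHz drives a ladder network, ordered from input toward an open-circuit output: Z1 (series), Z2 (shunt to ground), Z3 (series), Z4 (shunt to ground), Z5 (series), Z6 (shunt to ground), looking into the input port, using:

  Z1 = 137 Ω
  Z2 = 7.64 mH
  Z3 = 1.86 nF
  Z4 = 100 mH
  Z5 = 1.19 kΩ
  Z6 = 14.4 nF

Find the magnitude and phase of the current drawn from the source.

Step 1 — Angular frequency: ω = 2π·f = 2π·1.22e+04 = 7.665e+04 rad/s.
Step 2 — Component impedances:
  Z1: Z = R = 137 Ω
  Z2: Z = jωL = j·7.665e+04·0.00764 = 0 + j585.6 Ω
  Z3: Z = 1/(jωC) = -j/(ω·C) = 0 - j7014 Ω
  Z4: Z = jωL = j·7.665e+04·0.1 = 0 + j7665 Ω
  Z5: Z = R = 1190 Ω
  Z6: Z = 1/(jωC) = -j/(ω·C) = 0 - j905.9 Ω
Step 3 — Ladder network (open output): work backward from the far end, alternating series and parallel combinations. Z_in = 146.4 + j631.4 Ω = 648.1∠76.9° Ω.
Step 4 — Source phasor: V = 63∠-150.1° V = -54.61 - j31.4 V.
Step 5 — Ohm's law: I = V / Z_total = (-54.61 - j31.4) / (146.4 + j631.4) = -0.06624 + j0.07114 A.
Step 6 — Convert to polar: |I| = 0.0972 A, ∠I = 133.0°.

I = 0.0972∠133.0° A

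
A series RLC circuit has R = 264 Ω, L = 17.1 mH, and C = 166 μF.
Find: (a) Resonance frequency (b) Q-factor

Step 1 — Resonance condition Im(Z)=0 gives ω₀ = 1/√(LC).
Step 2 — ω₀ = 1/√(0.0171·0.000166) = 593.5 rad/s.
Step 3 — f₀ = ω₀/(2π) = 94.46 Hz.
Step 4 — Series Q: Q = ω₀L/R = 593.5·0.0171/264 = 0.03845.

(a) f₀ = 94.46 Hz  (b) Q = 0.03845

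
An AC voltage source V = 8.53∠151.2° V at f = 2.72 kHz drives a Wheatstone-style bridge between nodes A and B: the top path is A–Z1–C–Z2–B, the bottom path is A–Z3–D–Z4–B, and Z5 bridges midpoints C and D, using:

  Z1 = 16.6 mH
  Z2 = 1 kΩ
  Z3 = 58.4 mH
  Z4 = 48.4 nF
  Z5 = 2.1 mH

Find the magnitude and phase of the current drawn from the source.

Step 1 — Angular frequency: ω = 2π·f = 2π·2720 = 1.709e+04 rad/s.
Step 2 — Component impedances:
  Z1: Z = jωL = j·1.709e+04·0.0166 = 0 + j283.7 Ω
  Z2: Z = R = 1000 Ω
  Z3: Z = jωL = j·1.709e+04·0.0584 = 0 + j998.1 Ω
  Z4: Z = 1/(jωC) = -j/(ω·C) = 0 - j1209 Ω
  Z5: Z = jωL = j·1.709e+04·0.0021 = 0 + j35.89 Ω
Step 3 — Bridge requires nodal analysis (the Z5 bridge couples midpoints C and D, so the two paths cannot be reduced to a simple series/parallel combination). Setting node B to ground and injecting 1 A at node A, the 3-node admittance system at A, C, D solves to V_A = Z_AB = 587.2 - j277.5 Ω = 649.5∠-25.3° Ω.
Step 4 — Source phasor: V = 8.53∠151.2° V = -7.475 + j4.109 V.
Step 5 — Ohm's law: I = V / Z_total = (-7.475 + j4.109) / (587.2 - j277.5) = -0.01311 + j0.0008033 A.
Step 6 — Convert to polar: |I| = 0.01313 A, ∠I = 176.5°.

I = 0.01313∠176.5° A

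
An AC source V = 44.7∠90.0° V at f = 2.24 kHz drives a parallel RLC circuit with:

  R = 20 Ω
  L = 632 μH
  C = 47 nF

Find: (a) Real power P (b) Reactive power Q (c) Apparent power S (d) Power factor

Step 1 — Angular frequency: ω = 2π·f = 2π·2240 = 1.407e+04 rad/s.
Step 2 — Component impedances:
  R: Z = R = 20 Ω
  L: Z = jωL = j·1.407e+04·0.000632 = 0 + j8.895 Ω
  C: Z = 1/(jωC) = -j/(ω·C) = 0 - j1512 Ω
Step 3 — Parallel combination: 1/Z_total = 1/R + 1/L + 1/C; Z_total = 3.335 + j7.455 Ω = 8.168∠65.9° Ω.
Step 4 — Source phasor: V = 44.7∠90.0° V = 0 + j44.7 V.
Step 5 — Current: I = V / Z = 4.996 + j2.235 A = 5.473∠24.1° A.
Step 6 — Complex power: S = V·I* = 99.9 + j223.3 VA.
Step 7 — Real power: P = Re(S) = 99.9 W.
Step 8 — Reactive power: Q = Im(S) = 223.3 VAR.
Step 9 — Apparent power: |S| = 244.6 VA.
Step 10 — Power factor: PF = P/|S| = 0.4084 (lagging).

(a) P = 99.9 W  (b) Q = 223.3 VAR  (c) S = 244.6 VA  (d) PF = 0.4084 (lagging)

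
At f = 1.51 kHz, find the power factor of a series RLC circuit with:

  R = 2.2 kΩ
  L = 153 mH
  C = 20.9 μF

Step 1 — Angular frequency: ω = 2π·f = 2π·1510 = 9488 rad/s.
Step 2 — Component impedances:
  R: Z = R = 2200 Ω
  L: Z = jωL = j·9488·0.153 = 0 + j1452 Ω
  C: Z = 1/(jωC) = -j/(ω·C) = 0 - j5.043 Ω
Step 3 — Series combination: Z_total = R + L + C = 2200 + j1447 Ω = 2633∠33.3° Ω.
Step 4 — Power factor: PF = cos(φ) = Re(Z)/|Z| = 2200/2632.97 = 0.8356.
Step 5 — Type: Im(Z) = 1447 ⇒ lagging (phase φ = 33.3°).

PF = 0.8356 (lagging, φ = 33.3°)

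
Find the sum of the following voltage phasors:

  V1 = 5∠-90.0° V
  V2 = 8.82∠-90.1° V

Step 1 — Convert each phasor to rectangular form:
  V1 = 5·(cos(-90.0°) + j·sin(-90.0°)) = 0 - j5 V
  V2 = 8.82·(cos(-90.1°) + j·sin(-90.1°)) = -0.01539 - j8.82 V
Step 2 — Sum components: V_total = -0.01539 - j13.82 V.
Step 3 — Convert to polar: |V_total| = 13.82 V, ∠V_total = -90.1°.

V_total = 13.82∠-90.1° V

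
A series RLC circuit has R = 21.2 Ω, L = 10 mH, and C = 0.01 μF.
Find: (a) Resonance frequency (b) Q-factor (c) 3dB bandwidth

Step 1 — Resonance: ω₀ = 1/√(LC) = 1/√(0.01·1e-08) = 1e+05 rad/s.
Step 2 — f₀ = ω₀/(2π) = 1.592e+04 Hz.
Step 3 — Series Q: Q = ω₀L/R = 1e+05·0.01/21.2 = 47.17.
Step 4 — Bandwidth: Δω = ω₀/Q = 2120 rad/s; BW = Δω/(2π) = 337.4 Hz.

(a) f₀ = 1.592e+04 Hz  (b) Q = 47.17  (c) BW = 337.4 Hz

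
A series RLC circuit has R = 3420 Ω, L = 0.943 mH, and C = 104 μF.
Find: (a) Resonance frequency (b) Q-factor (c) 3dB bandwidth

Step 1 — Resonance: ω₀ = 1/√(LC) = 1/√(0.000943·0.000104) = 3193 rad/s.
Step 2 — f₀ = ω₀/(2π) = 508.2 Hz.
Step 3 — Series Q: Q = ω₀L/R = 3193·0.000943/3420 = 0.0008805.
Step 4 — Bandwidth: Δω = ω₀/Q = 3.627e+06 rad/s; BW = Δω/(2π) = 5.772e+05 Hz.

(a) f₀ = 508.2 Hz  (b) Q = 0.0008805  (c) BW = 5.772e+05 Hz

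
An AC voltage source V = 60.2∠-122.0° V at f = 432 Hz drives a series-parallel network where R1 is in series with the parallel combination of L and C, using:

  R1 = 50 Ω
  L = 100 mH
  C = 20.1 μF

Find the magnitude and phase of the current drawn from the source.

Step 1 — Angular frequency: ω = 2π·f = 2π·432 = 2714 rad/s.
Step 2 — Component impedances:
  R1: Z = R = 50 Ω
  L: Z = jωL = j·2714·0.1 = 0 + j271.4 Ω
  C: Z = 1/(jωC) = -j/(ω·C) = 0 - j18.33 Ω
Step 3 — Parallel branch: L || C = 1/(1/L + 1/C) = 0 - j19.66 Ω.
Step 4 — Series with R1: Z_total = R1 + (L || C) = 50 - j19.66 Ω = 53.72∠-21.5° Ω.
Step 5 — Source phasor: V = 60.2∠-122.0° V = -31.9 - j51.05 V.
Step 6 — Ohm's law: I = V / Z_total = (-31.9 - j51.05) / (50 - j19.66) = -0.2049 - j1.102 A.
Step 7 — Convert to polar: |I| = 1.121 A, ∠I = -100.5°.

I = 1.121∠-100.5° A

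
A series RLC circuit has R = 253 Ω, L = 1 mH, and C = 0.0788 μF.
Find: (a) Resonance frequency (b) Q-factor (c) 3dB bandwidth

Step 1 — Resonance: ω₀ = 1/√(LC) = 1/√(0.001·7.88e-08) = 1.127e+05 rad/s.
Step 2 — f₀ = ω₀/(2π) = 1.793e+04 Hz.
Step 3 — Series Q: Q = ω₀L/R = 1.127e+05·0.001/253 = 0.4453.
Step 4 — Bandwidth: Δω = ω₀/Q = 2.53e+05 rad/s; BW = Δω/(2π) = 4.027e+04 Hz.

(a) f₀ = 1.793e+04 Hz  (b) Q = 0.4453  (c) BW = 4.027e+04 Hz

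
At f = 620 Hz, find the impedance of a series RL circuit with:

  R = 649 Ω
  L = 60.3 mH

Step 1 — Angular frequency: ω = 2π·f = 2π·620 = 3896 rad/s.
Step 2 — Component impedances:
  R: Z = R = 649 Ω
  L: Z = jωL = j·3896·0.0603 = 0 + j234.9 Ω
Step 3 — Series combination: Z_total = R + L = 649 + j234.9 Ω = 690.2∠19.9° Ω.

Z = 649 + j234.9 Ω = 690.2∠19.9° Ω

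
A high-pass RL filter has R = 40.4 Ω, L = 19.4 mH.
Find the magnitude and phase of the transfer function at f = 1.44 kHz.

Step 1 — Angular frequency: ω = 2π·1440 = 9048 rad/s.
Step 2 — Transfer function: H(jω) = jωL/(R + jωL).
Step 3 — Numerator jωL = j·175.5; denominator R + jωL = 40.4 + j175.5.
Step 4 — H = 0.9497 + j0.2186.
Step 5 — Magnitude: |H| = 0.9745 (-0.2 dB); phase: φ = 13.0°.

|H| = 0.9745 (-0.2 dB), φ = 13.0°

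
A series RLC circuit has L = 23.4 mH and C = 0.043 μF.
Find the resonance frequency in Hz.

Step 1 — Resonance condition Im(Z)=0 gives ω₀ = 1/√(LC).
Step 2 — ω₀ = 1/√(0.0234·4.3e-08) = 3.153e+04 rad/s.
Step 3 — f₀ = ω₀/(2π) = 5017 Hz.

f₀ = 5017 Hz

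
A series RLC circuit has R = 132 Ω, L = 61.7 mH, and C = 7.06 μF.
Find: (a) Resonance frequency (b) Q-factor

Step 1 — Resonance condition Im(Z)=0 gives ω₀ = 1/√(LC).
Step 2 — ω₀ = 1/√(0.0617·7.06e-06) = 1515 rad/s.
Step 3 — f₀ = ω₀/(2π) = 241.1 Hz.
Step 4 — Series Q: Q = ω₀L/R = 1515·0.0617/132 = 0.7082.

(a) f₀ = 241.1 Hz  (b) Q = 0.7082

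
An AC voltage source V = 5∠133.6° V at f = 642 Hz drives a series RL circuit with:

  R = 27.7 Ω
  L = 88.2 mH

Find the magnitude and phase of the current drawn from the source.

Step 1 — Angular frequency: ω = 2π·f = 2π·642 = 4034 rad/s.
Step 2 — Component impedances:
  R: Z = R = 27.7 Ω
  L: Z = jωL = j·4034·0.0882 = 0 + j355.8 Ω
Step 3 — Series combination: Z_total = R + L = 27.7 + j355.8 Ω = 356.9∠85.5° Ω.
Step 4 — Source phasor: V = 5∠133.6° V = -3.448 + j3.621 V.
Step 5 — Ohm's law: I = V / Z_total = (-3.448 + j3.621) / (27.7 + j355.8) = 0.009366 + j0.01042 A.
Step 6 — Convert to polar: |I| = 0.01401 A, ∠I = 48.1°.

I = 0.01401∠48.1° A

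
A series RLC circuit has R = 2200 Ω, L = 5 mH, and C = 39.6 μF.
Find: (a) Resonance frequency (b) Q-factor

Step 1 — Resonance condition Im(Z)=0 gives ω₀ = 1/√(LC).
Step 2 — ω₀ = 1/√(0.005·3.96e-05) = 2247 rad/s.
Step 3 — f₀ = ω₀/(2π) = 357.7 Hz.
Step 4 — Series Q: Q = ω₀L/R = 2247·0.005/2200 = 0.005108.

(a) f₀ = 357.7 Hz  (b) Q = 0.005108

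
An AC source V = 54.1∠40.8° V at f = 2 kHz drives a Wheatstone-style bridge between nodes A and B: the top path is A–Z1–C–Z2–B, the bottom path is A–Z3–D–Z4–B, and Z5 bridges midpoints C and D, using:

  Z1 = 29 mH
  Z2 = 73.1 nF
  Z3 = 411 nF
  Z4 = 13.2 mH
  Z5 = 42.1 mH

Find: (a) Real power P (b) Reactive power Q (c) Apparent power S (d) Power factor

Step 1 — Angular frequency: ω = 2π·f = 2π·2000 = 1.257e+04 rad/s.
Step 2 — Component impedances:
  Z1: Z = jωL = j·1.257e+04·0.029 = 0 + j364.4 Ω
  Z2: Z = 1/(jωC) = -j/(ω·C) = 0 - j1089 Ω
  Z3: Z = 1/(jωC) = -j/(ω·C) = 0 - j193.6 Ω
  Z4: Z = jωL = j·1.257e+04·0.0132 = 0 + j165.9 Ω
  Z5: Z = jωL = j·1.257e+04·0.0421 = 0 + j529 Ω
Step 3 — Bridge requires nodal analysis (the Z5 bridge couples midpoints C and D, so the two paths cannot be reduced to a simple series/parallel combination). Setting node B to ground and injecting 1 A at node A, the 3-node admittance system at A, C, D solves to V_A = Z_AB = 0 - j80.83 Ω = 80.83∠-90.0° Ω.
Step 4 — Source phasor: V = 54.1∠40.8° V = 40.95 + j35.35 V.
Step 5 — Current: I = V / Z = -0.4373 + j0.5067 A = 0.6693∠130.8° A.
Step 6 — Complex power: S = V·I* = 0 - j36.21 VA.
Step 7 — Real power: P = Re(S) = 0 W.
Step 8 — Reactive power: Q = Im(S) = -36.21 VAR.
Step 9 — Apparent power: |S| = 36.21 VA.
Step 10 — Power factor: PF = P/|S| = 0 (leading).

(a) P = 0 W  (b) Q = -36.21 VAR  (c) S = 36.21 VA  (d) PF = 0 (leading)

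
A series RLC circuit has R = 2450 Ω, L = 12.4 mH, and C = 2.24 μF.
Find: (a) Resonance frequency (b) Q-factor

Step 1 — Resonance condition Im(Z)=0 gives ω₀ = 1/√(LC).
Step 2 — ω₀ = 1/√(0.0124·2.24e-06) = 6000 rad/s.
Step 3 — f₀ = ω₀/(2π) = 955 Hz.
Step 4 — Series Q: Q = ω₀L/R = 6000·0.0124/2450 = 0.03037.

(a) f₀ = 955 Hz  (b) Q = 0.03037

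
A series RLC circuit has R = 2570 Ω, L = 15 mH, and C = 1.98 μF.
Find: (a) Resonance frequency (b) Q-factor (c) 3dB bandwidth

Step 1 — Resonance: ω₀ = 1/√(LC) = 1/√(0.015·1.98e-06) = 5803 rad/s.
Step 2 — f₀ = ω₀/(2π) = 923.5 Hz.
Step 3 — Series Q: Q = ω₀L/R = 5803·0.015/2570 = 0.03387.
Step 4 — Bandwidth: Δω = ω₀/Q = 1.713e+05 rad/s; BW = Δω/(2π) = 2.727e+04 Hz.

(a) f₀ = 923.5 Hz  (b) Q = 0.03387  (c) BW = 2.727e+04 Hz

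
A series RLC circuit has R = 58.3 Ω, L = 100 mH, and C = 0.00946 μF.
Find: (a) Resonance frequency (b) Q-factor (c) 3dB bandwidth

Step 1 — Resonance: ω₀ = 1/√(LC) = 1/√(0.1·9.46e-09) = 3.251e+04 rad/s.
Step 2 — f₀ = ω₀/(2π) = 5175 Hz.
Step 3 — Series Q: Q = ω₀L/R = 3.251e+04·0.1/58.3 = 55.77.
Step 4 — Bandwidth: Δω = ω₀/Q = 583 rad/s; BW = Δω/(2π) = 92.79 Hz.

(a) f₀ = 5175 Hz  (b) Q = 55.77  (c) BW = 92.79 Hz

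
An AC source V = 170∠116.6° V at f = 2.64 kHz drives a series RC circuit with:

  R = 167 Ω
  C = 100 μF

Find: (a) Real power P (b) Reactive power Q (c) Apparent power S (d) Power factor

Step 1 — Angular frequency: ω = 2π·f = 2π·2640 = 1.659e+04 rad/s.
Step 2 — Component impedances:
  R: Z = R = 167 Ω
  C: Z = 1/(jωC) = -j/(ω·C) = 0 - j0.6029 Ω
Step 3 — Series combination: Z_total = R + C = 167 - j0.6029 Ω = 167∠-0.2° Ω.
Step 4 — Source phasor: V = 170∠116.6° V = -76.12 + j152 V.
Step 5 — Current: I = V / Z = -0.4591 + j0.9086 A = 1.018∠116.8° A.
Step 6 — Complex power: S = V·I* = 173.1 - j0.6247 VA.
Step 7 — Real power: P = Re(S) = 173.1 W.
Step 8 — Reactive power: Q = Im(S) = -0.6247 VAR.
Step 9 — Apparent power: |S| = 173.1 VA.
Step 10 — Power factor: PF = P/|S| = 1 (leading).

(a) P = 173.1 W  (b) Q = -0.6247 VAR  (c) S = 173.1 VA  (d) PF = 1 (leading)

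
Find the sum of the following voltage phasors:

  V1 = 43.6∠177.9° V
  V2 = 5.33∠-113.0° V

Step 1 — Convert each phasor to rectangular form:
  V1 = 43.6·(cos(177.9°) + j·sin(177.9°)) = -43.57 + j1.598 V
  V2 = 5.33·(cos(-113.0°) + j·sin(-113.0°)) = -2.083 - j4.906 V
Step 2 — Sum components: V_total = -45.65 - j3.309 V.
Step 3 — Convert to polar: |V_total| = 45.77 V, ∠V_total = -175.9°.

V_total = 45.77∠-175.9° V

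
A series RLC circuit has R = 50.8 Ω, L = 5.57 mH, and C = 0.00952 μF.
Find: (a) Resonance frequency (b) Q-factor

Step 1 — Resonance condition Im(Z)=0 gives ω₀ = 1/√(LC).
Step 2 — ω₀ = 1/√(0.00557·9.52e-09) = 1.373e+05 rad/s.
Step 3 — f₀ = ω₀/(2π) = 2.186e+04 Hz.
Step 4 — Series Q: Q = ω₀L/R = 1.373e+05·0.00557/50.8 = 15.06.

(a) f₀ = 2.186e+04 Hz  (b) Q = 15.06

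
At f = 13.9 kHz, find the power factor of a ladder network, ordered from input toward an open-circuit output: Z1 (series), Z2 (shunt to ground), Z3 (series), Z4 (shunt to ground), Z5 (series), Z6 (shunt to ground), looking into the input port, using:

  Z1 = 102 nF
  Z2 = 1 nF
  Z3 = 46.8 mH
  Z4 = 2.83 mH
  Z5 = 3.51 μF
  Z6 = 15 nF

Step 1 — Angular frequency: ω = 2π·f = 2π·1.39e+04 = 8.734e+04 rad/s.
Step 2 — Component impedances:
  Z1: Z = 1/(jωC) = -j/(ω·C) = 0 - j112.3 Ω
  Z2: Z = 1/(jωC) = -j/(ω·C) = 0 - j1.145e+04 Ω
  Z3: Z = jωL = j·8.734e+04·0.0468 = 0 + j4087 Ω
  Z4: Z = jωL = j·8.734e+04·0.00283 = 0 + j247.2 Ω
  Z5: Z = 1/(jωC) = -j/(ω·C) = 0 - j3.262 Ω
  Z6: Z = 1/(jωC) = -j/(ω·C) = 0 - j763.3 Ω
Step 3 — Ladder network (open output): work backward from the far end, alternating series and parallel combinations. Z_in = 0 + j7172 Ω = 7172∠90.0° Ω.
Step 4 — Power factor: PF = cos(φ) = Re(Z)/|Z| = 0/7172 = 0.
Step 5 — Type: Im(Z) = 7172 ⇒ lagging (phase φ = 90.0°).

PF = 0 (lagging, φ = 90.0°)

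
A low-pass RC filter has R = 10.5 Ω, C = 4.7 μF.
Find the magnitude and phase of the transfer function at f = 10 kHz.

Step 1 — Angular frequency: ω = 2π·1e+04 = 6.283e+04 rad/s.
Step 2 — Transfer function: H(jω) = 1/(1 + jωRC).
Step 3 — Denominator: 1 + jωRC = 1 + j·6.283e+04·10.5·4.7e-06 = 1 + j3.101.
Step 4 — H = 0.09421 - j0.2921.
Step 5 — Magnitude: |H| = 0.3069 (-10.3 dB); phase: φ = -72.1°.

|H| = 0.3069 (-10.3 dB), φ = -72.1°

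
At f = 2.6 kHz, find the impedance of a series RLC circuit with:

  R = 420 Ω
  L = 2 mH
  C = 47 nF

Step 1 — Angular frequency: ω = 2π·f = 2π·2600 = 1.634e+04 rad/s.
Step 2 — Component impedances:
  R: Z = R = 420 Ω
  L: Z = jωL = j·1.634e+04·0.002 = 0 + j32.67 Ω
  C: Z = 1/(jωC) = -j/(ω·C) = 0 - j1302 Ω
Step 3 — Series combination: Z_total = R + L + C = 420 - j1270 Ω = 1337∠-71.7° Ω.

Z = 420 - j1270 Ω = 1337∠-71.7° Ω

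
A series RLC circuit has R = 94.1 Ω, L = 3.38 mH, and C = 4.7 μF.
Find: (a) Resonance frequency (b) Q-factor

Step 1 — Resonance condition Im(Z)=0 gives ω₀ = 1/√(LC).
Step 2 — ω₀ = 1/√(0.00338·4.7e-06) = 7934 rad/s.
Step 3 — f₀ = ω₀/(2π) = 1263 Hz.
Step 4 — Series Q: Q = ω₀L/R = 7934·0.00338/94.1 = 0.285.

(a) f₀ = 1263 Hz  (b) Q = 0.285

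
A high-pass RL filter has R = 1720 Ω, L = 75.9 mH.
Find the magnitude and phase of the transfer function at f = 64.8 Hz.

Step 1 — Angular frequency: ω = 2π·64.8 = 407.2 rad/s.
Step 2 — Transfer function: H(jω) = jωL/(R + jωL).
Step 3 — Numerator jωL = j·30.9; denominator R + jωL = 1720 + j30.9.
Step 4 — H = 0.0003227 + j0.01796.
Step 5 — Magnitude: |H| = 0.01796 (-34.9 dB); phase: φ = 89.0°.

|H| = 0.01796 (-34.9 dB), φ = 89.0°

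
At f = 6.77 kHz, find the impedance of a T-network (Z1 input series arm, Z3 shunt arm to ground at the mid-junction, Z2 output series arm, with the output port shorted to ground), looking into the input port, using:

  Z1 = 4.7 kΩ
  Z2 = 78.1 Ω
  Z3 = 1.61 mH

Step 1 — Angular frequency: ω = 2π·f = 2π·6770 = 4.254e+04 rad/s.
Step 2 — Component impedances:
  Z1: Z = R = 4700 Ω
  Z2: Z = R = 78.1 Ω
  Z3: Z = jωL = j·4.254e+04·0.00161 = 0 + j68.48 Ω
Step 3 — With the output port shorted to ground, the output series arm Z2 runs from the junction to ground; the shunt arm Z3 also runs from the junction to ground. They appear in parallel: Z3 || Z2 = 33.95 + j38.72 Ω.
Step 4 — Series with input arm Z1: Z_in = Z1 + (Z3 || Z2) = 4734 + j38.72 Ω = 4734∠0.5° Ω.

Z = 4734 + j38.72 Ω = 4734∠0.5° Ω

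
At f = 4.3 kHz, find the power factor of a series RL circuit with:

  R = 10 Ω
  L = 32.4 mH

Step 1 — Angular frequency: ω = 2π·f = 2π·4300 = 2.702e+04 rad/s.
Step 2 — Component impedances:
  R: Z = R = 10 Ω
  L: Z = jωL = j·2.702e+04·0.0324 = 0 + j875.4 Ω
Step 3 — Series combination: Z_total = R + L = 10 + j875.4 Ω = 875.4∠89.3° Ω.
Step 4 — Power factor: PF = cos(φ) = Re(Z)/|Z| = 10/875.4 = 0.01142.
Step 5 — Type: Im(Z) = 875.4 ⇒ lagging (phase φ = 89.3°).

PF = 0.01142 (lagging, φ = 89.3°)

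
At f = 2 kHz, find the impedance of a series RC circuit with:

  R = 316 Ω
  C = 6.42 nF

Step 1 — Angular frequency: ω = 2π·f = 2π·2000 = 1.257e+04 rad/s.
Step 2 — Component impedances:
  R: Z = R = 316 Ω
  C: Z = 1/(jωC) = -j/(ω·C) = 0 - j1.24e+04 Ω
Step 3 — Series combination: Z_total = R + C = 316 - j1.24e+04 Ω = 1.24e+04∠-88.5° Ω.

Z = 316 - j1.24e+04 Ω = 1.24e+04∠-88.5° Ω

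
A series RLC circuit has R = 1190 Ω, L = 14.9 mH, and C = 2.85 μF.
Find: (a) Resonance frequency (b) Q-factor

Step 1 — Resonance condition Im(Z)=0 gives ω₀ = 1/√(LC).
Step 2 — ω₀ = 1/√(0.0149·2.85e-06) = 4853 rad/s.
Step 3 — f₀ = ω₀/(2π) = 772.3 Hz.
Step 4 — Series Q: Q = ω₀L/R = 4853·0.0149/1190 = 0.06076.

(a) f₀ = 772.3 Hz  (b) Q = 0.06076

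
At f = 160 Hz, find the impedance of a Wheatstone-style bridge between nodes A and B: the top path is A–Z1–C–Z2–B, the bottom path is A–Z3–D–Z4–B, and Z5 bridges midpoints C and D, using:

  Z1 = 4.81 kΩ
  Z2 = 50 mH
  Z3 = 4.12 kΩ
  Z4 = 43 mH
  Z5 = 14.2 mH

Step 1 — Angular frequency: ω = 2π·f = 2π·160 = 1005 rad/s.
Step 2 — Component impedances:
  Z1: Z = R = 4810 Ω
  Z2: Z = jωL = j·1005·0.05 = 0 + j50.27 Ω
  Z3: Z = R = 4120 Ω
  Z4: Z = jωL = j·1005·0.043 = 0 + j43.23 Ω
  Z5: Z = jωL = j·1005·0.0142 = 0 + j14.28 Ω
Step 3 — Bridge requires nodal analysis (the Z5 bridge couples midpoints C and D, so the two paths cannot be reduced to a simple series/parallel combination). Setting node B to ground and injecting 1 A at node A, the 3-node admittance system at A, C, D solves to V_A = Z_AB = 2219 + j23.24 Ω = 2219∠0.6° Ω.

Z = 2219 + j23.24 Ω = 2219∠0.6° Ω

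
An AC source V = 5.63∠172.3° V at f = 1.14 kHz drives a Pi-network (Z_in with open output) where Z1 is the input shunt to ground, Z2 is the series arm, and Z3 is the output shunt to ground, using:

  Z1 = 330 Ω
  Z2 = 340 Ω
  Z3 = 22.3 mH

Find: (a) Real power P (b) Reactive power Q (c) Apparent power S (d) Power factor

Step 1 — Angular frequency: ω = 2π·f = 2π·1140 = 7163 rad/s.
Step 2 — Component impedances:
  Z1: Z = R = 330 Ω
  Z2: Z = R = 340 Ω
  Z3: Z = jωL = j·7163·0.0223 = 0 + j159.7 Ω
Step 3 — With open output, the series arm Z2 and the output shunt Z3 appear in series to ground: Z2 + Z3 = 340 + j159.7 Ω.
Step 4 — Parallel with input shunt Z1: Z_in = Z1 || (Z2 + Z3) = 176.2 + j36.67 Ω = 180∠11.8° Ω.
Step 5 — Source phasor: V = 5.63∠172.3° V = -5.579 + j0.7543 V.
Step 6 — Current: I = V / Z = -0.0295 + j0.01042 A = 0.03128∠160.5° A.
Step 7 — Complex power: S = V·I* = 0.1724 + j0.03588 VA.
Step 8 — Real power: P = Re(S) = 0.1724 W.
Step 9 — Reactive power: Q = Im(S) = 0.03588 VAR.
Step 10 — Apparent power: |S| = 0.1761 VA.
Step 11 — Power factor: PF = P/|S| = 0.979 (lagging).

(a) P = 0.1724 W  (b) Q = 0.03588 VAR  (c) S = 0.1761 VA  (d) PF = 0.979 (lagging)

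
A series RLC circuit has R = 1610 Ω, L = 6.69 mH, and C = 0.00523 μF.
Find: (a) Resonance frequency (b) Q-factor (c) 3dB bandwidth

Step 1 — Resonance condition Im(Z)=0 gives ω₀ = 1/√(LC).
Step 2 — ω₀ = 1/√(0.00669·5.23e-09) = 1.691e+05 rad/s.
Step 3 — f₀ = ω₀/(2π) = 2.691e+04 Hz.
Step 4 — Series Q: Q = ω₀L/R = 1.691e+05·0.00669/1610 = 0.7025.
Step 5 — 3dB bandwidth: Δω = ω₀/Q = 2.407e+05 rad/s; BW = Δω/(2π) = 3.83e+04 Hz.

(a) f₀ = 2.691e+04 Hz  (b) Q = 0.7025  (c) BW = 3.83e+04 Hz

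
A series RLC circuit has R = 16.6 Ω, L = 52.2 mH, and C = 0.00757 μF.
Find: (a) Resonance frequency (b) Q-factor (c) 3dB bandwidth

Step 1 — Resonance condition Im(Z)=0 gives ω₀ = 1/√(LC).
Step 2 — ω₀ = 1/√(0.0522·7.57e-09) = 5.031e+04 rad/s.
Step 3 — f₀ = ω₀/(2π) = 8006 Hz.
Step 4 — Series Q: Q = ω₀L/R = 5.031e+04·0.0522/16.6 = 158.2.
Step 5 — 3dB bandwidth: Δω = ω₀/Q = 318 rad/s; BW = Δω/(2π) = 50.61 Hz.

(a) f₀ = 8006 Hz  (b) Q = 158.2  (c) BW = 50.61 Hz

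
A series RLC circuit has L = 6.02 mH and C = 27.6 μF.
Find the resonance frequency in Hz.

Step 1 — Resonance condition Im(Z)=0 gives ω₀ = 1/√(LC).
Step 2 — ω₀ = 1/√(0.00602·2.76e-05) = 2453 rad/s.
Step 3 — f₀ = ω₀/(2π) = 390.5 Hz.

f₀ = 390.5 Hz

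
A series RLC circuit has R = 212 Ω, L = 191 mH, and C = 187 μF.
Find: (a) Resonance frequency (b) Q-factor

Step 1 — Resonance condition Im(Z)=0 gives ω₀ = 1/√(LC).
Step 2 — ω₀ = 1/√(0.191·0.000187) = 167.3 rad/s.
Step 3 — f₀ = ω₀/(2π) = 26.63 Hz.
Step 4 — Series Q: Q = ω₀L/R = 167.3·0.191/212 = 0.1508.

(a) f₀ = 26.63 Hz  (b) Q = 0.1508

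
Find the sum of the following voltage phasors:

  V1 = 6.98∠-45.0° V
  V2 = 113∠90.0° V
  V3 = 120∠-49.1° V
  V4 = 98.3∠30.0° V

Step 1 — Convert each phasor to rectangular form:
  V1 = 6.98·(cos(-45.0°) + j·sin(-45.0°)) = 4.936 - j4.936 V
  V2 = 113·(cos(90.0°) + j·sin(90.0°)) = 0 + j113 V
  V3 = 120·(cos(-49.1°) + j·sin(-49.1°)) = 78.57 - j90.7 V
  V4 = 98.3·(cos(30.0°) + j·sin(30.0°)) = 85.13 + j49.15 V
Step 2 — Sum components: V_total = 168.6 + j66.51 V.
Step 3 — Convert to polar: |V_total| = 181.3 V, ∠V_total = 21.5°.

V_total = 181.3∠21.5° V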